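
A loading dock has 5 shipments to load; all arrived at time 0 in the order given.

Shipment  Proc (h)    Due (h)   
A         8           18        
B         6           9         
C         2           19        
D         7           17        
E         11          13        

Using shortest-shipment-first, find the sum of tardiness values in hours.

SPT (increasing processing time): C B D A E.
C: 0→2, due 19, tardiness 0
B: 2→8, due 9, tardiness 0
D: 8→15, due 17, tardiness 0
A: 15→23, due 18, tardiness 5
E: 23→34, due 13, tardiness 21
Sum = 0+0+0+5+21 = 26.

26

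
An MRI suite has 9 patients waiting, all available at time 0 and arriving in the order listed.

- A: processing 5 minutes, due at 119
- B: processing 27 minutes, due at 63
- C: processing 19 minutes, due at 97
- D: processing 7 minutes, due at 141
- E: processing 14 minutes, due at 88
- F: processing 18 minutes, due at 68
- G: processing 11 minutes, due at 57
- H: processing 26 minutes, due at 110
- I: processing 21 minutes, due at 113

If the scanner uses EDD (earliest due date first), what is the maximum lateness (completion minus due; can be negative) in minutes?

23

EDD (increasing due date): G B F E C H I A D.
G: 0→11, due 57, lateness -46
B: 11→38, due 63, lateness -25
F: 38→56, due 68, lateness -12
E: 56→70, due 88, lateness -18
C: 70→89, due 97, lateness -8
H: 89→115, due 110, lateness 5
I: 115→136, due 113, lateness 23
A: 136→141, due 119, lateness 22
D: 141→148, due 141, lateness 7
Maximum = 23.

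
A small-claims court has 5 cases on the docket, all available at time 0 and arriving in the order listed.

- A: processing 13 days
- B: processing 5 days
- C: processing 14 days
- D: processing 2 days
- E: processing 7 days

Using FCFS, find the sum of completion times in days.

FIFO (arrival order): A B C D E.
A: 0→13
B: 13→18
C: 18→32
D: 32→34
E: 34→41
Sum = 13+18+32+34+41 = 138.

138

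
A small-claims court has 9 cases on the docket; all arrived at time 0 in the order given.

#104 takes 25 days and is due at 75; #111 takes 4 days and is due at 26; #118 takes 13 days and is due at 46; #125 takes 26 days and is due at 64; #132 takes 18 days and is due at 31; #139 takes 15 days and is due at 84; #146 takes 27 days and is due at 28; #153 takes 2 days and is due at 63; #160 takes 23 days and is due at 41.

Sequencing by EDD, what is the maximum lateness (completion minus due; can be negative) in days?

69

EDD (increasing due date): #111 #146 #132 #160 #118 #153 #125 #104 #139.
#111: 0→4, due 26, lateness -22
#146: 4→31, due 28, lateness 3
#132: 31→49, due 31, lateness 18
#160: 49→72, due 41, lateness 31
#118: 72→85, due 46, lateness 39
#153: 85→87, due 63, lateness 24
#125: 87→113, due 64, lateness 49
#104: 113→138, due 75, lateness 63
#139: 138→153, due 84, lateness 69
Maximum = 69.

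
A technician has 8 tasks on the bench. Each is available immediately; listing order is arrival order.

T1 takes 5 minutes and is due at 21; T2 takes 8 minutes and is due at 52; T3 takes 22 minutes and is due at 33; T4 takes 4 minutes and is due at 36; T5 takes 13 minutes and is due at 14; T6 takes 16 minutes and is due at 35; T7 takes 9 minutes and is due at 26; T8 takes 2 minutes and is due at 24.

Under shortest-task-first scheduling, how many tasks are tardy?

SPT (increasing processing time): T8 T4 T1 T2 T7 T5 T6 T3.
T8: 0→2, due 24, tardiness 0
T4: 2→6, due 36, tardiness 0
T1: 6→11, due 21, tardiness 0
T2: 11→19, due 52, tardiness 0
T7: 19→28, due 26, tardiness 2
T5: 28→41, due 14, tardiness 27
T6: 41→57, due 35, tardiness 22
T3: 57→79, due 33, tardiness 46
Late tasks: 4.

4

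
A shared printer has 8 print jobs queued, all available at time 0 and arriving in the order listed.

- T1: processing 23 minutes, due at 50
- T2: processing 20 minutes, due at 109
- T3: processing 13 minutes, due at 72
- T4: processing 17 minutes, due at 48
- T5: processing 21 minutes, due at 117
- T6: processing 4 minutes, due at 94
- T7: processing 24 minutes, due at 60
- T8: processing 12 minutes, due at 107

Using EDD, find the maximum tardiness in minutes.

17

EDD (increasing due date): T4 T1 T7 T3 T6 T8 T2 T5.
T4: 0→17, due 48, tardiness 0
T1: 17→40, due 50, tardiness 0
T7: 40→64, due 60, tardiness 4
T3: 64→77, due 72, tardiness 5
T6: 77→81, due 94, tardiness 0
T8: 81→93, due 107, tardiness 0
T2: 93→113, due 109, tardiness 4
T5: 113→134, due 117, tardiness 17
Maximum = 17.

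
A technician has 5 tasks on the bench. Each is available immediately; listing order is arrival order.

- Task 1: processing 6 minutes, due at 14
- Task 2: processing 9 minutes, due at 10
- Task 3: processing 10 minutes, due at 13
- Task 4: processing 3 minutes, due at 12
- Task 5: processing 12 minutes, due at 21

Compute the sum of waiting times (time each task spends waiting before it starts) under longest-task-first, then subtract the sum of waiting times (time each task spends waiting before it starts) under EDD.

LPT (decreasing processing time): Task 5 Task 3 Task 2 Task 1 Task 4.
Task 5: waits 0, runs 0→12
Task 3: waits 12, runs 12→22
Task 2: waits 22, runs 22→31
Task 1: waits 31, runs 31→37
Task 4: waits 37, runs 37→40
Sum = 0+12+22+31+37 = 102.
EDD (increasing due date): Task 2 Task 4 Task 3 Task 1 Task 5.
Task 2: waits 0, runs 0→9
Task 4: waits 9, runs 9→12
Task 3: waits 12, runs 12→22
Task 1: waits 22, runs 22→28
Task 5: waits 28, runs 28→40
Sum = 0+9+12+22+28 = 71.
Difference = 102 − 71 = 31.

31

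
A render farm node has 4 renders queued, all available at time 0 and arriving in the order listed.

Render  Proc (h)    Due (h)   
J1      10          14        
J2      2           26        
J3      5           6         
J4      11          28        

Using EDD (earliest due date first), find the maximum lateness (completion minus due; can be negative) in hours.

1

EDD (increasing due date): J3 J1 J2 J4.
J3: 0→5, due 6, lateness -1
J1: 5→15, due 14, lateness 1
J2: 15→17, due 26, lateness -9
J4: 17→28, due 28, lateness 0
Maximum = 1.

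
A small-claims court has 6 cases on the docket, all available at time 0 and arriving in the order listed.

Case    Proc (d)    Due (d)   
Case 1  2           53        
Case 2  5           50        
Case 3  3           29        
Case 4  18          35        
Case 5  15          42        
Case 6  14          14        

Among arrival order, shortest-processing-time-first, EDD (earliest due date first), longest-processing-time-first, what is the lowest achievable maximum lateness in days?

FIFO (arrival order): Case 1 Case 2 Case 3 Case 4 Case 5 Case 6.
Case 1: 0→2, due 53, lateness -51
Case 2: 2→7, due 50, lateness -43
Case 3: 7→10, due 29, lateness -19
Case 4: 10→28, due 35, lateness -7
Case 5: 28→43, due 42, lateness 1
Case 6: 43→57, due 14, lateness 43
Maximum = 43.
SPT (increasing processing time): Case 1 Case 3 Case 2 Case 6 Case 5 Case 4.
Case 1: 0→2, due 53, lateness -51
Case 3: 2→5, due 29, lateness -24
Case 2: 5→10, due 50, lateness -40
Case 6: 10→24, due 14, lateness 10
Case 5: 24→39, due 42, lateness -3
Case 4: 39→57, due 35, lateness 22
Maximum = 22.
EDD (increasing due date): Case 6 Case 3 Case 4 Case 5 Case 2 Case 1.
Case 6: 0→14, due 14, lateness 0
Case 3: 14→17, due 29, lateness -12
Case 4: 17→35, due 35, lateness 0
Case 5: 35→50, due 42, lateness 8
Case 2: 50→55, due 50, lateness 5
Case 1: 55→57, due 53, lateness 4
Maximum = 8.
LPT (decreasing processing time): Case 4 Case 5 Case 6 Case 2 Case 3 Case 1.
Case 4: 0→18, due 35, lateness -17
Case 5: 18→33, due 42, lateness -9
Case 6: 33→47, due 14, lateness 33
Case 2: 47→52, due 50, lateness 2
Case 3: 52→55, due 29, lateness 26
Case 1: 55→57, due 53, lateness 4
Maximum = 33.
FIFO 43, SPT 22, EDD 8, LPT 33 → minimum 8.

8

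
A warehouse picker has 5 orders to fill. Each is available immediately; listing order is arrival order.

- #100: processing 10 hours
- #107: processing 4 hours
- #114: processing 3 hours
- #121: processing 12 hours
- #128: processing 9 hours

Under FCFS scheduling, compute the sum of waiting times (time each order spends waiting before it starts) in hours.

FIFO (arrival order): #100 #107 #114 #121 #128.
#100: waits 0, runs 0→10
#107: waits 10, runs 10→14
#114: waits 14, runs 14→17
#121: waits 17, runs 17→29
#128: waits 29, runs 29→38
Sum = 0+10+14+17+29 = 70.

70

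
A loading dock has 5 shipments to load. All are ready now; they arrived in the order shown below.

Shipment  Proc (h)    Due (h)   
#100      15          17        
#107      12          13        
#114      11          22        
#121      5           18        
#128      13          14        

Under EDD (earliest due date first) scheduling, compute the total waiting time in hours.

EDD (increasing due date): #107 #128 #100 #121 #114.
#107: waits 0, runs 0→12
#128: waits 12, runs 12→25
#100: waits 25, runs 25→40
#121: waits 40, runs 40→45
#114: waits 45, runs 45→56
Sum = 0+12+25+40+45 = 122.

122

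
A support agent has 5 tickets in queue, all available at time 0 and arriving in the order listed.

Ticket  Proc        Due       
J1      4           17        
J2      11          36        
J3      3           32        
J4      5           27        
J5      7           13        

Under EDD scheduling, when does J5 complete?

EDD (increasing due date): J5 J1 J4 J3 J2.
J5: 0→7

7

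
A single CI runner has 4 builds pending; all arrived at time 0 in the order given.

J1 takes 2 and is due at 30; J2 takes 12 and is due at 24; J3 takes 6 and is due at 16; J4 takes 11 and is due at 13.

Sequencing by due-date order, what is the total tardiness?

EDD (increasing due date): J4 J3 J2 J1.
J4: 0→11, due 13, tardiness 0
J3: 11→17, due 16, tardiness 1
J2: 17→29, due 24, tardiness 5
J1: 29→31, due 30, tardiness 1
Sum = 0+1+5+1 = 7.

7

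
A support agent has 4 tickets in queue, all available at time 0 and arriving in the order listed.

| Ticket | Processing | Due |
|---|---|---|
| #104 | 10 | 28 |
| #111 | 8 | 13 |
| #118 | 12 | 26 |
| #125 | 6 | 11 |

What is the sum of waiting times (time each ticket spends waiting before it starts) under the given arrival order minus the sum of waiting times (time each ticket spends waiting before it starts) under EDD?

12

FIFO (arrival order): #104 #111 #118 #125.
#104: waits 0, runs 0→10
#111: waits 10, runs 10→18
#118: waits 18, runs 18→30
#125: waits 30, runs 30→36
Sum = 0+10+18+30 = 58.
EDD (increasing due date): #125 #111 #118 #104.
#125: waits 0, runs 0→6
#111: waits 6, runs 6→14
#118: waits 14, runs 14→26
#104: waits 26, runs 26→36
Sum = 0+6+14+26 = 46.
Difference = 58 − 46 = 12.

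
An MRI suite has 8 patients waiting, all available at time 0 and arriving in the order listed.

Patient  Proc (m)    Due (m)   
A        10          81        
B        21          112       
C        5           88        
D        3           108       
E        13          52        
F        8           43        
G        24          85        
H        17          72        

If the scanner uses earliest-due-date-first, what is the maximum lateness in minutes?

-11

EDD (increasing due date): F E H A G C D B.
F: 0→8, due 43, lateness -35
E: 8→21, due 52, lateness -31
H: 21→38, due 72, lateness -34
A: 38→48, due 81, lateness -33
G: 48→72, due 85, lateness -13
C: 72→77, due 88, lateness -11
D: 77→80, due 108, lateness -28
B: 80→101, due 112, lateness -11
Maximum = -11.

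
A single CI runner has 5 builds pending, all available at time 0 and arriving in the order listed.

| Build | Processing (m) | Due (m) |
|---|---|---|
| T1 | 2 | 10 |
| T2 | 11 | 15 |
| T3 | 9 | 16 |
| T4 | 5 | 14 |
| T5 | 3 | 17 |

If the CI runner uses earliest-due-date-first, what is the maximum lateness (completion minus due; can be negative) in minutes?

13

EDD (increasing due date): T1 T4 T2 T3 T5.
T1: 0→2, due 10, lateness -8
T4: 2→7, due 14, lateness -7
T2: 7→18, due 15, lateness 3
T3: 18→27, due 16, lateness 11
T5: 27→30, due 17, lateness 13
Maximum = 13.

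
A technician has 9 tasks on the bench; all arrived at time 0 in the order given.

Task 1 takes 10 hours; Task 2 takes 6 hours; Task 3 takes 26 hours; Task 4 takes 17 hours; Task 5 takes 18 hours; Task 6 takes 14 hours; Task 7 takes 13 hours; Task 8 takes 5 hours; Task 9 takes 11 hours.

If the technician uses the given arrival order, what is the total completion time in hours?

628

FIFO (arrival order): Task 1 Task 2 Task 3 Task 4 Task 5 Task 6 Task 7 Task 8 Task 9.
Task 1: 0→10
Task 2: 10→16
Task 3: 16→42
Task 4: 42→59
Task 5: 59→77
Task 6: 77→91
Task 7: 91→104
Task 8: 104→109
Task 9: 109→120
Sum = 10+16+42+59+77+91+104+109+120 = 628.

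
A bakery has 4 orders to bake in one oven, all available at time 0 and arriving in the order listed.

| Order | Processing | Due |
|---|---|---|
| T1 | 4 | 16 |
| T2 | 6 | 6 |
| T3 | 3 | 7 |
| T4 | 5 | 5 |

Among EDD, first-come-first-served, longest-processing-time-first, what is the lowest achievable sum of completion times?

45

EDD (increasing due date): T4 T2 T3 T1.
T4: 0→5
T2: 5→11
T3: 11→14
T1: 14→18
Sum = 5+11+14+18 = 48.
FIFO (arrival order): T1 T2 T3 T4.
T1: 0→4
T2: 4→10
T3: 10→13
T4: 13→18
Sum = 4+10+13+18 = 45.
LPT (decreasing processing time): T2 T4 T1 T3.
T2: 0→6
T4: 6→11
T1: 11→15
T3: 15→18
Sum = 6+11+15+18 = 50.
EDD 48, FIFO 45, LPT 50 → minimum 45.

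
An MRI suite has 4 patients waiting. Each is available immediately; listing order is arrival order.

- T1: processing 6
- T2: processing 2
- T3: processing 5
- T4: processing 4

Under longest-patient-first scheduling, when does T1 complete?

6

LPT (decreasing processing time): T1 T3 T4 T2.
T1: 0→6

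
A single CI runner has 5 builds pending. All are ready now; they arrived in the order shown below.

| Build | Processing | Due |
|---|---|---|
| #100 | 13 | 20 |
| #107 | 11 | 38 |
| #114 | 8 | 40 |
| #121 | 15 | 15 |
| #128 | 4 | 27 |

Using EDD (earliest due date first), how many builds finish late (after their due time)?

EDD (increasing due date): #121 #100 #128 #107 #114.
#121: 0→15, due 15, tardiness 0
#100: 15→28, due 20, tardiness 8
#128: 28→32, due 27, tardiness 5
#107: 32→43, due 38, tardiness 5
#114: 43→51, due 40, tardiness 11
Late builds: 4.

4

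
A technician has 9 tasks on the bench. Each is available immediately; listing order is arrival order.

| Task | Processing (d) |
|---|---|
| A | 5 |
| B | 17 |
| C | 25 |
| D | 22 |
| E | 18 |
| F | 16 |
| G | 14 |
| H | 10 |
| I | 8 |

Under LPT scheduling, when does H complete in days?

LPT (decreasing processing time): C D E B F G H I A.
C: 0→25
D: 25→47
E: 47→65
B: 65→82
F: 82→98
G: 98→112
H: 112→122

122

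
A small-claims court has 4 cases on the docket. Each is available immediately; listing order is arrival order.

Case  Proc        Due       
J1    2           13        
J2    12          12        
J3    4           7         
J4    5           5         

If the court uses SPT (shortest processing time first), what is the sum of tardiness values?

17

SPT (increasing processing time): J1 J3 J4 J2.
J1: 0→2, due 13, tardiness 0
J3: 2→6, due 7, tardiness 0
J4: 6→11, due 5, tardiness 6
J2: 11→23, due 12, tardiness 11
Sum = 0+0+6+11 = 17.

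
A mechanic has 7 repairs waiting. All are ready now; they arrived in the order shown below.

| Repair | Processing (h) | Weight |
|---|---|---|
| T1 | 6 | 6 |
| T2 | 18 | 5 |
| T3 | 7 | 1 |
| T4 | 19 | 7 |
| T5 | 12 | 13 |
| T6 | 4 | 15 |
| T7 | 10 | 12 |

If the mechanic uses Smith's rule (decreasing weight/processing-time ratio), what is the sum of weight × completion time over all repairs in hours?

1536

WSPT (decreasing weight/processing-time ratio): T6 T7 T5 T1 T4 T2 T3.
T6: finishes 4, weight 15, w·C = 60
T7: finishes 14, weight 12, w·C = 168
T5: finishes 26, weight 13, w·C = 338
T1: finishes 32, weight 6, w·C = 192
T4: finishes 51, weight 7, w·C = 357
T2: finishes 69, weight 5, w·C = 345
T3: finishes 76, weight 1, w·C = 76
Sum = 60+168+338+192+357+345+76 = 1536.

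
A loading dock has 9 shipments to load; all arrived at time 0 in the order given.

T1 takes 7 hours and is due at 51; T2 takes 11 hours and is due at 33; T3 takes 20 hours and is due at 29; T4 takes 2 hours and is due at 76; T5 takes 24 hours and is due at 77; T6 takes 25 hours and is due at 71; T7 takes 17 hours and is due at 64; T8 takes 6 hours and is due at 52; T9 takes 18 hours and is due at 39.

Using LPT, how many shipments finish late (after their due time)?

LPT (decreasing processing time): T6 T5 T3 T9 T7 T2 T1 T8 T4.
T6: 0→25, due 71, tardiness 0
T5: 25→49, due 77, tardiness 0
T3: 49→69, due 29, tardiness 40
T9: 69→87, due 39, tardiness 48
T7: 87→104, due 64, tardiness 40
T2: 104→115, due 33, tardiness 82
T1: 115→122, due 51, tardiness 71
T8: 122→128, due 52, tardiness 76
T4: 128→130, due 76, tardiness 54
Late shipments: 7.

7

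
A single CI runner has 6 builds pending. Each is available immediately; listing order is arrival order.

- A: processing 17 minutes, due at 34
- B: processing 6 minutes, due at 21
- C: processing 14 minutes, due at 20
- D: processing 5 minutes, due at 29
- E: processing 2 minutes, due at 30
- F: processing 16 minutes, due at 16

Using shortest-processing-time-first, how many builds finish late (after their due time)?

3

SPT (increasing processing time): E D B C F A.
E: 0→2, due 30, tardiness 0
D: 2→7, due 29, tardiness 0
B: 7→13, due 21, tardiness 0
C: 13→27, due 20, tardiness 7
F: 27→43, due 16, tardiness 27
A: 43→60, due 34, tardiness 26
Late builds: 3.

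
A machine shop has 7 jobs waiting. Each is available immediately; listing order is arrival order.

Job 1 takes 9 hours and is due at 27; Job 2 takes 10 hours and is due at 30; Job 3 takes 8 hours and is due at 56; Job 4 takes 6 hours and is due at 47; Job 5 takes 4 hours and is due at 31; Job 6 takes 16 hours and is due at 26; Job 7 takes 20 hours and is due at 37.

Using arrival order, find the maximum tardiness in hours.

36

FIFO (arrival order): Job 1 Job 2 Job 3 Job 4 Job 5 Job 6 Job 7.
Job 1: 0→9, due 27, tardiness 0
Job 2: 9→19, due 30, tardiness 0
Job 3: 19→27, due 56, tardiness 0
Job 4: 27→33, due 47, tardiness 0
Job 5: 33→37, due 31, tardiness 6
Job 6: 37→53, due 26, tardiness 27
Job 7: 53→73, due 37, tardiness 36
Maximum = 36.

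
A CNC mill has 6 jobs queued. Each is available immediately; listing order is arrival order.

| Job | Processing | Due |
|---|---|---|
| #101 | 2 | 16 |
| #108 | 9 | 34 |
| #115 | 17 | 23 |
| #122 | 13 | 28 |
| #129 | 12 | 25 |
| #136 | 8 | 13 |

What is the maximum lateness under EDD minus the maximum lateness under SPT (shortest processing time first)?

EDD (increasing due date): #136 #101 #115 #129 #122 #108.
#136: 0→8, due 13, lateness -5
#101: 8→10, due 16, lateness -6
#115: 10→27, due 23, lateness 4
#129: 27→39, due 25, lateness 14
#122: 39→52, due 28, lateness 24
#108: 52→61, due 34, lateness 27
Maximum = 27.
SPT (increasing processing time): #101 #136 #108 #129 #122 #115.
#101: 0→2, due 16, lateness -14
#136: 2→10, due 13, lateness -3
#108: 10→19, due 34, lateness -15
#129: 19→31, due 25, lateness 6
#122: 31→44, due 28, lateness 16
#115: 44→61, due 23, lateness 38
Maximum = 38.
Difference = 27 − 38 = -11.

-11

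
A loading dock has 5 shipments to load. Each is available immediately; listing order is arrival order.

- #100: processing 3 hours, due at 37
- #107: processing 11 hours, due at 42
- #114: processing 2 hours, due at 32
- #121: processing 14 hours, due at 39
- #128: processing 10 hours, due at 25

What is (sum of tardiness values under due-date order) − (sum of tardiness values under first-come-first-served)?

EDD (increasing due date): #128 #114 #100 #121 #107.
#128: 0→10, due 25, tardiness 0
#114: 10→12, due 32, tardiness 0
#100: 12→15, due 37, tardiness 0
#121: 15→29, due 39, tardiness 0
#107: 29→40, due 42, tardiness 0
Sum = 0+0+0+0+0 = 0.
FIFO (arrival order): #100 #107 #114 #121 #128.
#100: 0→3, due 37, tardiness 0
#107: 3→14, due 42, tardiness 0
#114: 14→16, due 32, tardiness 0
#121: 16→30, due 39, tardiness 0
#128: 30→40, due 25, tardiness 15
Sum = 0+0+0+0+15 = 15.
Difference = 0 − 15 = -15.

-15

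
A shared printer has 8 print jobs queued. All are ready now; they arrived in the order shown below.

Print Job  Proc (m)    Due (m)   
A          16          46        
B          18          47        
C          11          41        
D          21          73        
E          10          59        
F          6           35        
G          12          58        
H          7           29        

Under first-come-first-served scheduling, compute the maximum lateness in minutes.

72

FIFO (arrival order): A B C D E F G H.
A: 0→16, due 46, lateness -30
B: 16→34, due 47, lateness -13
C: 34→45, due 41, lateness 4
D: 45→66, due 73, lateness -7
E: 66→76, due 59, lateness 17
F: 76→82, due 35, lateness 47
G: 82→94, due 58, lateness 36
H: 94→101, due 29, lateness 72
Maximum = 72.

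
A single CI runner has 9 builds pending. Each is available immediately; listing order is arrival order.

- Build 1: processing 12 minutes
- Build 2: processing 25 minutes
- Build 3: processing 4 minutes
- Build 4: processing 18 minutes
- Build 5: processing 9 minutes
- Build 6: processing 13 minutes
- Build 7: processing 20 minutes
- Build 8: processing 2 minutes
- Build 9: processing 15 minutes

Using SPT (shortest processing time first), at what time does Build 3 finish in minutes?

SPT (increasing processing time): Build 8 Build 3 Build 5 Build 1 Build 6 Build 9 Build 4 Build 7 Build 2.
Build 8: 0→2
Build 3: 2→6

6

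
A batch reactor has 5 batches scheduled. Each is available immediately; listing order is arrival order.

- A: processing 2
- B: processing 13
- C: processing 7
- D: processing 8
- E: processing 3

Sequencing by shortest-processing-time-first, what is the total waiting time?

39

SPT (increasing processing time): A E C D B.
A: waits 0, runs 0→2
E: waits 2, runs 2→5
C: waits 5, runs 5→12
D: waits 12, runs 12→20
B: waits 20, runs 20→33
Sum = 0+2+5+12+20 = 39.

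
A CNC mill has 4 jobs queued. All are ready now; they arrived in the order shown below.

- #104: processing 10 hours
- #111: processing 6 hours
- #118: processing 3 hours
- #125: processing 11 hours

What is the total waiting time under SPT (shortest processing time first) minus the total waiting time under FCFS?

-14

SPT (increasing processing time): #118 #111 #104 #125.
#118: waits 0, runs 0→3
#111: waits 3, runs 3→9
#104: waits 9, runs 9→19
#125: waits 19, runs 19→30
Sum = 0+3+9+19 = 31.
FIFO (arrival order): #104 #111 #118 #125.
#104: waits 0, runs 0→10
#111: waits 10, runs 10→16
#118: waits 16, runs 16→19
#125: waits 19, runs 19→30
Sum = 0+10+16+19 = 45.
Difference = 31 − 45 = -14.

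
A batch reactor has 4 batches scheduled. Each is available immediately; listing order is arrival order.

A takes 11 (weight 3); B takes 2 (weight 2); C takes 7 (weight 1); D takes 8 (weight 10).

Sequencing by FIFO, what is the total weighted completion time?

359

FIFO (arrival order): A B C D.
A: finishes 11, weight 3, w·C = 33
B: finishes 13, weight 2, w·C = 26
C: finishes 20, weight 1, w·C = 20
D: finishes 28, weight 10, w·C = 280
Sum = 33+26+20+280 = 359.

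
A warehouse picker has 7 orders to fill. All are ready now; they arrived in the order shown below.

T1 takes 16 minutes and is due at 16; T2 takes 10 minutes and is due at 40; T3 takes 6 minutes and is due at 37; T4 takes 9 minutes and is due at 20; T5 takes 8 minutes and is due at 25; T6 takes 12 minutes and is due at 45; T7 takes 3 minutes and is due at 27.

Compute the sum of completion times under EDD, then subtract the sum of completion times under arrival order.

EDD (increasing due date): T1 T4 T5 T7 T3 T2 T6.
T1: 0→16
T4: 16→25
T5: 25→33
T7: 33→36
T3: 36→42
T2: 42→52
T6: 52→64
Sum = 16+25+33+36+42+52+64 = 268.
FIFO (arrival order): T1 T2 T3 T4 T5 T6 T7.
T1: 0→16
T2: 16→26
T3: 26→32
T4: 32→41
T5: 41→49
T6: 49→61
T7: 61→64
Sum = 16+26+32+41+49+61+64 = 289.
Difference = 268 − 289 = -21.

-21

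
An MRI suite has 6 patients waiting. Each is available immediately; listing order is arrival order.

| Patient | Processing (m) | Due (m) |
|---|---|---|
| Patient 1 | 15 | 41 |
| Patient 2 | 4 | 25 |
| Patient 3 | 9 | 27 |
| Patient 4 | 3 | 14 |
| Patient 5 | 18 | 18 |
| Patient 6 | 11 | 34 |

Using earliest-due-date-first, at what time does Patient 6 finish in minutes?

EDD (increasing due date): Patient 4 Patient 5 Patient 2 Patient 3 Patient 6 Patient 1.
Patient 4: 0→3
Patient 5: 3→21
Patient 2: 21→25
Patient 3: 25→34
Patient 6: 34→45

45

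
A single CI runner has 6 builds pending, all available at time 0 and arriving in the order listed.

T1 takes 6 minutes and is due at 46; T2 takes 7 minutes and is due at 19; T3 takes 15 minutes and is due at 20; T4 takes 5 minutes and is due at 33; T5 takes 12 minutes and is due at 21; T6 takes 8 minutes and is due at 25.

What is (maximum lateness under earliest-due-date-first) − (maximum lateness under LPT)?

EDD (increasing due date): T2 T3 T5 T6 T4 T1.
T2: 0→7, due 19, lateness -12
T3: 7→22, due 20, lateness 2
T5: 22→34, due 21, lateness 13
T6: 34→42, due 25, lateness 17
T4: 42→47, due 33, lateness 14
T1: 47→53, due 46, lateness 7
Maximum = 17.
LPT (decreasing processing time): T3 T5 T6 T2 T1 T4.
T3: 0→15, due 20, lateness -5
T5: 15→27, due 21, lateness 6
T6: 27→35, due 25, lateness 10
T2: 35→42, due 19, lateness 23
T1: 42→48, due 46, lateness 2
T4: 48→53, due 33, lateness 20
Maximum = 23.
Difference = 17 − 23 = -6.

-6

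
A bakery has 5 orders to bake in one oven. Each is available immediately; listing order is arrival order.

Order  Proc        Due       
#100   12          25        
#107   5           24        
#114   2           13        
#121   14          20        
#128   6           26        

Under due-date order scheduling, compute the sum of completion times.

111

EDD (increasing due date): #114 #121 #107 #100 #128.
#114: 0→2
#121: 2→16
#107: 16→21
#100: 21→33
#128: 33→39
Sum = 2+16+21+33+39 = 111.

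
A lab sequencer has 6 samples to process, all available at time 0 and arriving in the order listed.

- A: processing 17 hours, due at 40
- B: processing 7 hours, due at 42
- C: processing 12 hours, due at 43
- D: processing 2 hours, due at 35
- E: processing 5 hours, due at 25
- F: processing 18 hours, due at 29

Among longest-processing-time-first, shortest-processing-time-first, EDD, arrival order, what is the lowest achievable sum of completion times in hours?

153

LPT (decreasing processing time): F A C B E D.
F: 0→18
A: 18→35
C: 35→47
B: 47→54
E: 54→59
D: 59→61
Sum = 18+35+47+54+59+61 = 274.
SPT (increasing processing time): D E B C A F.
D: 0→2
E: 2→7
B: 7→14
C: 14→26
A: 26→43
F: 43→61
Sum = 2+7+14+26+43+61 = 153.
EDD (increasing due date): E F D A B C.
E: 0→5
F: 5→23
D: 23→25
A: 25→42
B: 42→49
C: 49→61
Sum = 5+23+25+42+49+61 = 205.
FIFO (arrival order): A B C D E F.
A: 0→17
B: 17→24
C: 24→36
D: 36→38
E: 38→43
F: 43→61
Sum = 17+24+36+38+43+61 = 219.
LPT 274, SPT 153, EDD 205, FIFO 219 → minimum 153.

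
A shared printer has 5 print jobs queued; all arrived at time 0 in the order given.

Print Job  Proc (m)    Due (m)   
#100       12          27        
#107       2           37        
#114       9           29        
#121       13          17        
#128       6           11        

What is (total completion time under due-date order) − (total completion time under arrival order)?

11

EDD (increasing due date): #128 #121 #100 #114 #107.
#128: 0→6
#121: 6→19
#100: 19→31
#114: 31→40
#107: 40→42
Sum = 6+19+31+40+42 = 138.
FIFO (arrival order): #100 #107 #114 #121 #128.
#100: 0→12
#107: 12→14
#114: 14→23
#121: 23→36
#128: 36→42
Sum = 12+14+23+36+42 = 127.
Difference = 138 − 127 = 11.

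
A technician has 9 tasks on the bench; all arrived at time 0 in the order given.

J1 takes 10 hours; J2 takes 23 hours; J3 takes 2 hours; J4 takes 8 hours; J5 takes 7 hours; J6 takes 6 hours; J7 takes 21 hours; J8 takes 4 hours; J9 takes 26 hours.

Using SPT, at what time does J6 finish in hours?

SPT (increasing processing time): J3 J8 J6 J5 J4 J1 J7 J2 J9.
J3: 0→2
J8: 2→6
J6: 6→12

12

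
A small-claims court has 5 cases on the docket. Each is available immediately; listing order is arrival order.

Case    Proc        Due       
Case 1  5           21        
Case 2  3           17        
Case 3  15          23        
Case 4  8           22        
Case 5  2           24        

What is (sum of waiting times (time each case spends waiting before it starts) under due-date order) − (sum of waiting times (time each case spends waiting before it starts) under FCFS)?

-9

EDD (increasing due date): Case 2 Case 1 Case 4 Case 3 Case 5.
Case 2: waits 0, runs 0→3
Case 1: waits 3, runs 3→8
Case 4: waits 8, runs 8→16
Case 3: waits 16, runs 16→31
Case 5: waits 31, runs 31→33
Sum = 0+3+8+16+31 = 58.
FIFO (arrival order): Case 1 Case 2 Case 3 Case 4 Case 5.
Case 1: waits 0, runs 0→5
Case 2: waits 5, runs 5→8
Case 3: waits 8, runs 8→23
Case 4: waits 23, runs 23→31
Case 5: waits 31, runs 31→33
Sum = 0+5+8+23+31 = 67.
Difference = 58 − 67 = -9.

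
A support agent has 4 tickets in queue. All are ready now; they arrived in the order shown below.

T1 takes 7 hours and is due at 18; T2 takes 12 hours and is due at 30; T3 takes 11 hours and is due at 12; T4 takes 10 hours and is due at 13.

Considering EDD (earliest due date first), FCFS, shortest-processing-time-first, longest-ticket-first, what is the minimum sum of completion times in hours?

EDD (increasing due date): T3 T4 T1 T2.
T3: 0→11
T4: 11→21
T1: 21→28
T2: 28→40
Sum = 11+21+28+40 = 100.
FIFO (arrival order): T1 T2 T3 T4.
T1: 0→7
T2: 7→19
T3: 19→30
T4: 30→40
Sum = 7+19+30+40 = 96.
SPT (increasing processing time): T1 T4 T3 T2.
T1: 0→7
T4: 7→17
T3: 17→28
T2: 28→40
Sum = 7+17+28+40 = 92.
LPT (decreasing processing time): T2 T3 T4 T1.
T2: 0→12
T3: 12→23
T4: 23→33
T1: 33→40
Sum = 12+23+33+40 = 108.
EDD 100, FIFO 96, SPT 92, LPT 108 → minimum 92.

92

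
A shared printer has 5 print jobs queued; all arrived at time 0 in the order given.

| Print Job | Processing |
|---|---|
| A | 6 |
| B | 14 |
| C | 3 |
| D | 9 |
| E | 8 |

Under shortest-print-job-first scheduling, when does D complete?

SPT (increasing processing time): C A E D B.
C: 0→3
A: 3→9
E: 9→17
D: 17→26

26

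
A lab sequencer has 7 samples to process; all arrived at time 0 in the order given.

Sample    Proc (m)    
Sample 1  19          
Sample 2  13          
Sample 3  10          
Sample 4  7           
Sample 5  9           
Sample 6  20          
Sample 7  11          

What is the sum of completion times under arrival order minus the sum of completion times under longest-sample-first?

-51

FIFO (arrival order): Sample 1 Sample 2 Sample 3 Sample 4 Sample 5 Sample 6 Sample 7.
Sample 1: 0→19
Sample 2: 19→32
Sample 3: 32→42
Sample 4: 42→49
Sample 5: 49→58
Sample 6: 58→78
Sample 7: 78→89
Sum = 19+32+42+49+58+78+89 = 367.
LPT (decreasing processing time): Sample 6 Sample 1 Sample 2 Sample 7 Sample 3 Sample 5 Sample 4.
Sample 6: 0→20
Sample 1: 20→39
Sample 2: 39→52
Sample 7: 52→63
Sample 3: 63→73
Sample 5: 73→82
Sample 4: 82→89
Sum = 20+39+52+63+73+82+89 = 418.
Difference = 367 − 418 = -51.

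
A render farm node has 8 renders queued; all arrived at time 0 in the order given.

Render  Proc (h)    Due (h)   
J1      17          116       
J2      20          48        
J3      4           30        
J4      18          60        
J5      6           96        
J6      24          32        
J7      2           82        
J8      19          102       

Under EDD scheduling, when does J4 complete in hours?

EDD (increasing due date): J3 J6 J2 J4 J7 J5 J8 J1.
J3: 0→4
J6: 4→28
J2: 28→48
J4: 48→66

66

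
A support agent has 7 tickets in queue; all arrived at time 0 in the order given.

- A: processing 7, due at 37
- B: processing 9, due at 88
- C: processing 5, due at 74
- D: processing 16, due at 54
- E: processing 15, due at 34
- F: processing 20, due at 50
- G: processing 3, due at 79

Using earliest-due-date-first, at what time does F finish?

EDD (increasing due date): E A F D C G B.
E: 0→15
A: 15→22
F: 22→42

42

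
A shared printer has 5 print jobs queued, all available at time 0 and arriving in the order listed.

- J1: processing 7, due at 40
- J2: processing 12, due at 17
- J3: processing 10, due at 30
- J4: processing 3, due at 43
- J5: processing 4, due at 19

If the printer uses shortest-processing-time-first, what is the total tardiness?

SPT (increasing processing time): J4 J5 J1 J3 J2.
J4: 0→3, due 43, tardiness 0
J5: 3→7, due 19, tardiness 0
J1: 7→14, due 40, tardiness 0
J3: 14→24, due 30, tardiness 0
J2: 24→36, due 17, tardiness 19
Sum = 0+0+0+0+19 = 19.

19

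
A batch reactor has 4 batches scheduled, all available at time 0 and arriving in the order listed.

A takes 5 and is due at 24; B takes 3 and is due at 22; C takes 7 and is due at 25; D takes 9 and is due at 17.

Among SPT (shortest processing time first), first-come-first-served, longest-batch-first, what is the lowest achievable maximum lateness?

2

SPT (increasing processing time): B A C D.
B: 0→3, due 22, lateness -19
A: 3→8, due 24, lateness -16
C: 8→15, due 25, lateness -10
D: 15→24, due 17, lateness 7
Maximum = 7.
FIFO (arrival order): A B C D.
A: 0→5, due 24, lateness -19
B: 5→8, due 22, lateness -14
C: 8→15, due 25, lateness -10
D: 15→24, due 17, lateness 7
Maximum = 7.
LPT (decreasing processing time): D C A B.
D: 0→9, due 17, lateness -8
C: 9→16, due 25, lateness -9
A: 16→21, due 24, lateness -3
B: 21→24, due 22, lateness 2
Maximum = 2.
SPT 7, FIFO 7, LPT 2 → minimum 2.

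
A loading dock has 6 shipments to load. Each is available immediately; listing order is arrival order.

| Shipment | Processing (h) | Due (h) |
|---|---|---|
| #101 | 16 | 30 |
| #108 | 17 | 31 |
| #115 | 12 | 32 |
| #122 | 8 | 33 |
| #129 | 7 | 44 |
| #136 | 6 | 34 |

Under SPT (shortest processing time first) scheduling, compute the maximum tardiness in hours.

35

SPT (increasing processing time): #136 #129 #122 #115 #101 #108.
#136: 0→6, due 34, tardiness 0
#129: 6→13, due 44, tardiness 0
#122: 13→21, due 33, tardiness 0
#115: 21→33, due 32, tardiness 1
#101: 33→49, due 30, tardiness 19
#108: 49→66, due 31, tardiness 35
Maximum = 35.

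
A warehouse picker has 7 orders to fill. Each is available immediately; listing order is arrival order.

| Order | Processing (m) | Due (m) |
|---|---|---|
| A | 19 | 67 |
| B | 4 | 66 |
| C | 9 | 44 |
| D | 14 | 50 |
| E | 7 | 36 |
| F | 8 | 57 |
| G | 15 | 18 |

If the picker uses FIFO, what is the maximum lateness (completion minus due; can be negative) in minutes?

58

FIFO (arrival order): A B C D E F G.
A: 0→19, due 67, lateness -48
B: 19→23, due 66, lateness -43
C: 23→32, due 44, lateness -12
D: 32→46, due 50, lateness -4
E: 46→53, due 36, lateness 17
F: 53→61, due 57, lateness 4
G: 61→76, due 18, lateness 58
Maximum = 58.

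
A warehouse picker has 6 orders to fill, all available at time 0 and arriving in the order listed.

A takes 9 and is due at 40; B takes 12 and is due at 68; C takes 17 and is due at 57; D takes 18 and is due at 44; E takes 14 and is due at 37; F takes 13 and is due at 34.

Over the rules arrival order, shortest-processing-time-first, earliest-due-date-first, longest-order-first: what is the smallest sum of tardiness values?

FIFO (arrival order): A B C D E F.
A: 0→9, due 40, tardiness 0
B: 9→21, due 68, tardiness 0
C: 21→38, due 57, tardiness 0
D: 38→56, due 44, tardiness 12
E: 56→70, due 37, tardiness 33
F: 70→83, due 34, tardiness 49
Sum = 0+0+0+12+33+49 = 94.
SPT (increasing processing time): A B F E C D.
A: 0→9, due 40, tardiness 0
B: 9→21, due 68, tardiness 0
F: 21→34, due 34, tardiness 0
E: 34→48, due 37, tardiness 11
C: 48→65, due 57, tardiness 8
D: 65→83, due 44, tardiness 39
Sum = 0+0+0+11+8+39 = 58.
EDD (increasing due date): F E A D C B.
F: 0→13, due 34, tardiness 0
E: 13→27, due 37, tardiness 0
A: 27→36, due 40, tardiness 0
D: 36→54, due 44, tardiness 10
C: 54→71, due 57, tardiness 14
B: 71→83, due 68, tardiness 15
Sum = 0+0+0+10+14+15 = 39.
LPT (decreasing processing time): D C E F B A.
D: 0→18, due 44, tardiness 0
C: 18→35, due 57, tardiness 0
E: 35→49, due 37, tardiness 12
F: 49→62, due 34, tardiness 28
B: 62→74, due 68, tardiness 6
A: 74→83, due 40, tardiness 43
Sum = 0+0+12+28+6+43 = 89.
FIFO 94, SPT 58, EDD 39, LPT 89 → minimum 39.

39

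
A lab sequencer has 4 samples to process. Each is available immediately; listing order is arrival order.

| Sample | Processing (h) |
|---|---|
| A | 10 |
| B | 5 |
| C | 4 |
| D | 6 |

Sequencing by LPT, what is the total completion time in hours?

72

LPT (decreasing processing time): A D B C.
A: 0→10
D: 10→16
B: 16→21
C: 21→25
Sum = 10+16+21+25 = 72.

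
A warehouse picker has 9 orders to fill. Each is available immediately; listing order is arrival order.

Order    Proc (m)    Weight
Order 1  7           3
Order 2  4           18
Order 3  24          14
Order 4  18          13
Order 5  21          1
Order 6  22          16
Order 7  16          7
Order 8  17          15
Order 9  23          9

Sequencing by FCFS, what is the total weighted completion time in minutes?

FIFO (arrival order): Order 1 Order 2 Order 3 Order 4 Order 5 Order 6 Order 7 Order 8 Order 9.
Order 1: finishes 7, weight 3, w·C = 21
Order 2: finishes 11, weight 18, w·C = 198
Order 3: finishes 35, weight 14, w·C = 490
Order 4: finishes 53, weight 13, w·C = 689
Order 5: finishes 74, weight 1, w·C = 74
Order 6: finishes 96, weight 16, w·C = 1536
Order 7: finishes 112, weight 7, w·C = 784
Order 8: finishes 129, weight 15, w·C = 1935
Order 9: finishes 152, weight 9, w·C = 1368
Sum = 21+198+490+689+74+1536+784+1935+1368 = 7095.

7095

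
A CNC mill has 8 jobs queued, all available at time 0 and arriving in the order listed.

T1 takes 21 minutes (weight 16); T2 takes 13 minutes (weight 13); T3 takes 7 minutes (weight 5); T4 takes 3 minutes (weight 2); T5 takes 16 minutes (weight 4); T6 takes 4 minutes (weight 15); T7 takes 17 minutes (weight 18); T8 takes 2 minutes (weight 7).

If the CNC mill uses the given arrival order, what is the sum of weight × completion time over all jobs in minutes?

FIFO (arrival order): T1 T2 T3 T4 T5 T6 T7 T8.
T1: finishes 21, weight 16, w·C = 336
T2: finishes 34, weight 13, w·C = 442
T3: finishes 41, weight 5, w·C = 205
T4: finishes 44, weight 2, w·C = 88
T5: finishes 60, weight 4, w·C = 240
T6: finishes 64, weight 15, w·C = 960
T7: finishes 81, weight 18, w·C = 1458
T8: finishes 83, weight 7, w·C = 581
Sum = 336+442+205+88+240+960+1458+581 = 4310.

4310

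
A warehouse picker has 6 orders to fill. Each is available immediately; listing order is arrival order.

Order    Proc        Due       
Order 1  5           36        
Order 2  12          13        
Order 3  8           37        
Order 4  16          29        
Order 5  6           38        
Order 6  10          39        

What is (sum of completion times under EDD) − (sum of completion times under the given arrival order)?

26

EDD (increasing due date): Order 2 Order 4 Order 1 Order 3 Order 5 Order 6.
Order 2: 0→12
Order 4: 12→28
Order 1: 28→33
Order 3: 33→41
Order 5: 41→47
Order 6: 47→57
Sum = 12+28+33+41+47+57 = 218.
FIFO (arrival order): Order 1 Order 2 Order 3 Order 4 Order 5 Order 6.
Order 1: 0→5
Order 2: 5→17
Order 3: 17→25
Order 4: 25→41
Order 5: 41→47
Order 6: 47→57
Sum = 5+17+25+41+47+57 = 192.
Difference = 218 − 192 = 26.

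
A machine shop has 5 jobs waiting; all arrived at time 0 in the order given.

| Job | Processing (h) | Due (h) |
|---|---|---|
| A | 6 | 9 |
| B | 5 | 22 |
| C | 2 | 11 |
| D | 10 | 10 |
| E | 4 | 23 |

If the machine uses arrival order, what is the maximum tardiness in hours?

FIFO (arrival order): A B C D E.
A: 0→6, due 9, tardiness 0
B: 6→11, due 22, tardiness 0
C: 11→13, due 11, tardiness 2
D: 13→23, due 10, tardiness 13
E: 23→27, due 23, tardiness 4
Maximum = 13.

13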